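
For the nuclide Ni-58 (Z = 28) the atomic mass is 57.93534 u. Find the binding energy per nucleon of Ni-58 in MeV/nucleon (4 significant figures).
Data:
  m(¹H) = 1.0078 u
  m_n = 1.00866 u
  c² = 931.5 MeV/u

8.719 MeV/nucleon

The nucleus contains 28 protons and 58 − 28 = 30 neutrons.
Mass of separated nucleons = 28(1.0078) + 30(1.00866) = 28.2184 + 30.25980 = 58.47820 u
Δm = 58.47820 − 57.93534 = 0.54286 u
Binding energy = Δm·c² = 0.54286 × 931.5 MeV/u = 505.674 MeV
BE/A = 505.674 MeV / 58 = 8.719 MeV/nucleon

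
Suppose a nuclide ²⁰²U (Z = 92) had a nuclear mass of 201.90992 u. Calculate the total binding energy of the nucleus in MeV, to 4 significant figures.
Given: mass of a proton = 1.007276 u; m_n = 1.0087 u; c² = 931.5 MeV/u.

1599 MeV

Total constituent mass: 92 × 1.007276 + 110 × 1.0087 = 203.626392 u
Mass defect Δm = 203.626392 − 201.90992 = 1.716472 u
Converting to energy: 1.716472 u × 931.5 MeV/u = 1598.89 MeV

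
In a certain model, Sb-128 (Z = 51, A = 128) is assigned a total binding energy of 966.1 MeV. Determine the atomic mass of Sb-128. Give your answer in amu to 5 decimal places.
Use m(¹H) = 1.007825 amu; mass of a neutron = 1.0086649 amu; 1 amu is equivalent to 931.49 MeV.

128.02912 amu

Mass defect = 966.1 MeV / (931.49 MeV/amu) = 1.0371555 amu
Constituent mass = 51(1.007825) + 77(1.0086649) = 129.0662723 amu
Atomic mass = 129.0662723 − 1.0371555 = 128.0291168 amu ≈ 128.02912 amu (to 5 decimal places)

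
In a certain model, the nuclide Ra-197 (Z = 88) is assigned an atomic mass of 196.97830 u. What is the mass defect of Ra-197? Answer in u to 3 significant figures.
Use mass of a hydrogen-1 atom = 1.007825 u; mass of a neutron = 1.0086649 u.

Σm = 88·m(¹H) + 109·m_n = 88.688600 + 109.9444741 = 198.6330741 u
Mass defect Δm = 198.6330741 − 196.97830 = 1.6547741 u

1.65 u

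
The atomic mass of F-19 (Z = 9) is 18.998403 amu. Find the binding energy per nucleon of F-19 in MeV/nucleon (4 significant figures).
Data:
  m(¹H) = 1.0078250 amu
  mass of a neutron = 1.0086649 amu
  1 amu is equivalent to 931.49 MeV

Σm = 9·m(¹H) + 10·m_n = 9.0704250 + 10.0866490 = 19.1570740 amu
Mass defect Δm = 19.1570740 − 18.998403 = 0.1586710 amu
E_B = 0.1586710 × 931.49 = 147.800 MeV
Per nucleon: 147.800 / 19 = 7.779 MeV

7.779 MeV/nucleon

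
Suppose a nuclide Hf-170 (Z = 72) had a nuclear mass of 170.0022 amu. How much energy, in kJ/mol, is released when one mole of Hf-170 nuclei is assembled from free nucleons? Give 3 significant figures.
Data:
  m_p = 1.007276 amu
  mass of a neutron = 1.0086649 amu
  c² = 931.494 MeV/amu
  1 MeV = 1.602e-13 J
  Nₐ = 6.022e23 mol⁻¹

Z = 72, so N = A − Z = 170 − 72 = 98.
Total constituent mass: 72 × 1.007276 + 98 × 1.0086649 = 171.3730322 amu
Δm = 171.3730322 − 170.0022 = 1.3708322 amu
Converting to energy: 1.3708322 amu × 931.494 MeV/amu = 1276.92 MeV
Per nucleus in joules: 1276.92 MeV × 1.602e-13 J/MeV = 2.0456e-10 J
Per mole: 2.0456e-10 J × 6.022e23 mol⁻¹ = 1.2319e+14 J/mol

1.23e+11 kJ/mol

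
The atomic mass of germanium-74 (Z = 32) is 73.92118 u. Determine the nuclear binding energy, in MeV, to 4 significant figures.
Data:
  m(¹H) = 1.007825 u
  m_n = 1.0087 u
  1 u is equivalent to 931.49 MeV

647.0 MeV

Z = 32, so N = A − Z = 74 − 32 = 42.
Σm = 32·m(¹H) + 42·m_n = 32.250400 + 42.3654 = 74.615800 u
Δm = 74.615800 − 73.92118 = 0.694620 u
E_B = 0.694620 × 931.49 = 647.032 MeV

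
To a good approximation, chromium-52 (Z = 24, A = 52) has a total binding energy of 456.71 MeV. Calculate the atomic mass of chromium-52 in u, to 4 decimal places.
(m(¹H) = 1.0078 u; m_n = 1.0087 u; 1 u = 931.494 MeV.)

Mass defect = 456.71 MeV / (931.494 MeV/u) = 0.490298 u
Constituent mass = 24(1.0078) + 28(1.0087) = 52.4308 u
Atomic mass = 52.4308 − 0.490298 = 51.940502 u ≈ 51.9405 u (to 4 decimal places)

51.9405 u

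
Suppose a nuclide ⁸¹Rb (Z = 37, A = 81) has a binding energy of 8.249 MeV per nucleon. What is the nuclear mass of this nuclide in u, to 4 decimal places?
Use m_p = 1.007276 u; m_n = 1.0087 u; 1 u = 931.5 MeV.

Total binding energy = 81 × 8.249 = 668.169 MeV
Mass defect = 668.169 MeV / (931.5 MeV/u) = 0.717304 u
Constituent mass = 37(1.007276) + 44(1.0087) = 81.652012 u
Nuclear mass = 81.652012 − 0.717304 = 80.934708 u ≈ 80.9347 u (to 4 decimal places)

80.9347 u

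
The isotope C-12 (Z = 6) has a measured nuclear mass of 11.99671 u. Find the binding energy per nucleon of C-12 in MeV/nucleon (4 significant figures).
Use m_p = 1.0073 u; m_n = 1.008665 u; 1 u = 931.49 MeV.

7.691 MeV/nucleon

Mass of separated nucleons = 6(1.0073) + 6(1.008665) = 6.0438 + 6.051990 = 12.095790 u
Δm = 12.095790 − 11.99671 = 0.099080 u
Binding energy = Δm·c² = 0.099080 × 931.49 MeV/u = 92.2920 MeV
Per nucleon: 92.2920 / 12 = 7.691 MeV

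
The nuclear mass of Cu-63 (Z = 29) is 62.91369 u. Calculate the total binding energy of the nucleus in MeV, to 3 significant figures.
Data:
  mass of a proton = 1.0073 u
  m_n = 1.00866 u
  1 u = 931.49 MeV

552 MeV

Σm = 29·m_p + 34·m_n = 29.2117 + 34.29444 = 63.50614 u
The mass defect is 63.50614 − 62.91369 = 0.59245 u.
Converting to energy: 0.59245 u × 931.49 MeV/u = 551.861 MeV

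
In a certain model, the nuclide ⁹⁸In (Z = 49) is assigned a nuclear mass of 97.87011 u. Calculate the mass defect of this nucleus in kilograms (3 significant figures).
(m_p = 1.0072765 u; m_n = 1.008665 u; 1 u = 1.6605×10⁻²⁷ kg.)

The nucleus contains 49 protons and 98 − 49 = 49 neutrons.
Mass of separated nucleons = 49(1.0072765) + 49(1.008665) = 49.3565485 + 49.424585 = 98.7811335 u
Mass defect Δm = 98.7811335 − 97.87011 = 0.9110235 u
In SI units: 0.9110235 u × 1.6605×10⁻²⁷ kg/u = 1.5128e-27 kg

1.51e-27 kg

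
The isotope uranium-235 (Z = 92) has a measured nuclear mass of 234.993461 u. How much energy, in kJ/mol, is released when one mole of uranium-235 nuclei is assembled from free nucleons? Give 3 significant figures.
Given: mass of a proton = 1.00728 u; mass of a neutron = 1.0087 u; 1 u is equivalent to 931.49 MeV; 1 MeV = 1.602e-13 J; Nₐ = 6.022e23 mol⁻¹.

1.73e+11 kJ/mol

Σm = 92·m_p + 143·m_n = 92.66976 + 144.2441 = 236.91386 u
Mass defect Δm = 236.91386 − 234.993461 = 1.920399 u
Binding energy = Δm·c² = 1.920399 × 931.49 MeV/u = 1788.83 MeV
Per nucleus in joules: 1788.83 MeV × 1.602e-13 J/MeV = 2.8657e-10 J
Per mole: 2.8657e-10 J × 6.022e23 mol⁻¹ = 1.7257e+14 J/mol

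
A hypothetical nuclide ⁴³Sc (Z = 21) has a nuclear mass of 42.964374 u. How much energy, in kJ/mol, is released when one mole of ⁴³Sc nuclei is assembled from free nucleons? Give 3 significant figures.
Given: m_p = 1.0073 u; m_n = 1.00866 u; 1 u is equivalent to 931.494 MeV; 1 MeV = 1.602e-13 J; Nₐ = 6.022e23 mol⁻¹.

3.41e+10 kJ/mol

With 21 protons and 22 neutrons (A = 43):
Mass of separated nucleons = 21(1.0073) + 22(1.00866) = 21.1533 + 22.19052 = 43.34382 u
Δm = 43.34382 − 42.964374 = 0.379446 u
E_B = 0.379446 × 931.494 = 353.452 MeV
Per nucleus in joules: 353.452 MeV × 1.602e-13 J/MeV = 5.6623e-11 J
Per mole: 5.6623e-11 J × 6.022e23 mol⁻¹ = 3.4098e+13 J/mol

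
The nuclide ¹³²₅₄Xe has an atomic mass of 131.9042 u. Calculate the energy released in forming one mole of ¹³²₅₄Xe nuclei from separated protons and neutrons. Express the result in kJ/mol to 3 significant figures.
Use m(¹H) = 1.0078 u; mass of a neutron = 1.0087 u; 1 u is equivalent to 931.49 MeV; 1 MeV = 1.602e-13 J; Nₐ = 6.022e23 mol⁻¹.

With 54 protons and 78 neutrons (A = 132):
Σm = 54·m(¹H) + 78·m_n = 54.4212 + 78.6786 = 133.0998 u
Mass defect Δm = 133.0998 − 131.9042 = 1.1956 u
E_B = 1.1956 × 931.49 = 1113.69 MeV
Per nucleus in joules: 1113.69 MeV × 1.602e-13 J/MeV = 1.7841e-10 J
Per mole: 1.7841e-10 J × 6.022e23 mol⁻¹ = 1.0744e+14 J/mol

1.07e+11 kJ/mol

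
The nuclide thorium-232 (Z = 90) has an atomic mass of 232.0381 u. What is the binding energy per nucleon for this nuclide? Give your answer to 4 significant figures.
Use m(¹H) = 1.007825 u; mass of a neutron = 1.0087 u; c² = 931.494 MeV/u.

Total constituent mass: 90 × 1.007825 + 142 × 1.0087 = 233.939650 u
Mass defect Δm = 233.939650 − 232.0381 = 1.901550 u
Binding energy = Δm·c² = 1.901550 × 931.494 MeV/u = 1771.28 MeV
Dividing by A = 232 gives 7.635 MeV per nucleon.

7.635 MeV/nucleon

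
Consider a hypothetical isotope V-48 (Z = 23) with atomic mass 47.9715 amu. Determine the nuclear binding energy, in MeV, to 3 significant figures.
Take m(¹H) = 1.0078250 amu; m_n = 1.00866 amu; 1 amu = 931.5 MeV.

396 MeV

Mass of separated nucleons = 23(1.0078250) + 25(1.00866) = 23.1799750 + 25.21650 = 48.3964750 amu
Mass defect Δm = 48.3964750 − 47.9715 = 0.4249750 amu
E_B = 0.4249750 × 931.5 = 395.864 MeV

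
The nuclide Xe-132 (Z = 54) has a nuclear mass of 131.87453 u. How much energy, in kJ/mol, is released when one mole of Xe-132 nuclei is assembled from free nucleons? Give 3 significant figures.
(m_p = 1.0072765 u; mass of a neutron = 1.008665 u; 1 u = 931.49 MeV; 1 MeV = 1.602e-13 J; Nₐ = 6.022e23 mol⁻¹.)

Mass of separated nucleons = 54(1.0072765) + 78(1.008665) = 54.3929310 + 78.675870 = 133.0688010 u
Mass defect Δm = 133.0688010 − 131.87453 = 1.1942710 u
Converting to energy: 1.1942710 u × 931.49 MeV/u = 1112.45 MeV
Per nucleus in joules: 1112.45 MeV × 1.602e-13 J/MeV = 1.7821e-10 J
Per mole: 1.7821e-10 J × 6.022e23 mol⁻¹ = 1.0732e+14 J/mol

1.07e+11 kJ/mol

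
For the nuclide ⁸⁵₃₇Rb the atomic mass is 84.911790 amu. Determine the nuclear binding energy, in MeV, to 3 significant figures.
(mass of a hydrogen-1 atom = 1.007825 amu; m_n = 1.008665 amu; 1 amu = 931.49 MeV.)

739 MeV

The nucleus contains 37 protons and 85 − 37 = 48 neutrons.
Σm = 37·m(¹H) + 48·m_n = 37.289525 + 48.415920 = 85.705445 amu
Δm = 85.705445 − 84.911790 = 0.793655 amu
Converting to energy: 0.793655 amu × 931.49 MeV/amu = 739.282 MeV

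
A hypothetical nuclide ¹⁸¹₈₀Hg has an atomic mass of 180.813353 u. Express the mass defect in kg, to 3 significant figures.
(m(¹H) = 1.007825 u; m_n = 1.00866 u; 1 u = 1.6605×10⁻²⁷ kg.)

The nucleus contains 80 protons and 181 − 80 = 101 neutrons.
Mass of separated nucleons = 80(1.007825) + 101(1.00866) = 80.626000 + 101.87466 = 182.500660 u
The mass defect is 182.500660 − 180.813353 = 1.687307 u.
In SI units: 1.687307 u × 1.6605×10⁻²⁷ kg/u = 2.8018e-27 kg

2.80e-27 kg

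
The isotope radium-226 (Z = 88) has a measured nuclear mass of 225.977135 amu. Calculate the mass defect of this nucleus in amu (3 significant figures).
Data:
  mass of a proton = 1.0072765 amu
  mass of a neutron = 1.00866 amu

Mass of separated nucleons = 88(1.0072765) + 138(1.00866) = 88.6403320 + 139.19508 = 227.8354120 amu
The mass defect is 227.8354120 − 225.977135 = 1.8582770 amu.

1.86 amu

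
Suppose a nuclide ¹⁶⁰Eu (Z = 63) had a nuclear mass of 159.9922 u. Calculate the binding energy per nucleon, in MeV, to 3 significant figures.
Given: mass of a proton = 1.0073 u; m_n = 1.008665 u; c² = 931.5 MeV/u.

7.62 MeV/nucleon

Total constituent mass: 63 × 1.0073 + 97 × 1.008665 = 161.300405 u
The mass defect is 161.300405 − 159.9922 = 1.308205 u.
Converting to energy: 1.308205 u × 931.5 MeV/u = 1218.59 MeV
Dividing by A = 160 gives 7.616 MeV per nucleon.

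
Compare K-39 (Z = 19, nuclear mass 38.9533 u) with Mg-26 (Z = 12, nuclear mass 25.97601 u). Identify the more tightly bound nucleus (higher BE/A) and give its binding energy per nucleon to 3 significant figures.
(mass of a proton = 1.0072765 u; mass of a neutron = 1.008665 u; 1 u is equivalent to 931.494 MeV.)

K-39; 8.56 MeV/nucleon

K-39: Σm = 19(1.0072765) + 20(1.008665) = 39.3115535 u; Δm = 0.3582535 u; E_B = 333.71 MeV; E_B/A = 8.557 MeV
Mg-26: Σm = 12(1.0072765) + 14(1.008665) = 26.2086280 u; Δm = 0.2326180 u; E_B = 216.68 MeV; E_B/A = 8.334 MeV
K-39 has the higher binding energy per nucleon, so it is the more tightly bound nucleus.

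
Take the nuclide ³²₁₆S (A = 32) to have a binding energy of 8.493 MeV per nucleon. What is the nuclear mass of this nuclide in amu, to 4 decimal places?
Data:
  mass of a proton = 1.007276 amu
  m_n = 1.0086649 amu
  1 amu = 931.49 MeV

Total binding energy = 32 × 8.493 = 271.776 MeV
Mass defect = 271.776 MeV / (931.49 MeV/amu) = 0.291765 amu
Constituent mass = 16(1.007276) + 16(1.0086649) = 32.2550544 amu
Nuclear mass = 32.2550544 − 0.291765 = 31.9632894 amu ≈ 31.9633 amu (to 4 decimal places)

31.9633 amu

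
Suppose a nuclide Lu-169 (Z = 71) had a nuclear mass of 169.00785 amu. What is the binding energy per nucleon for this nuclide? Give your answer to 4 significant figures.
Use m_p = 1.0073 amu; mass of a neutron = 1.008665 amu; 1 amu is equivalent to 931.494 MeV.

7.494 MeV/nucleon

Z = 71, so N = A − Z = 169 − 71 = 98.
Total constituent mass: 71 × 1.0073 + 98 × 1.008665 = 170.367470 amu
Δm = 170.367470 − 169.00785 = 1.359620 amu
Converting to energy: 1.359620 amu × 931.494 MeV/amu = 1266.48 MeV
Dividing by A = 169 gives 7.494 MeV per nucleon.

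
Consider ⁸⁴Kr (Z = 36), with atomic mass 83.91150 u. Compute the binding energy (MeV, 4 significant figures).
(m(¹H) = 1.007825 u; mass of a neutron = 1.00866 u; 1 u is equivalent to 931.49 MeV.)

732.0 MeV

The nucleus contains 36 protons and 84 − 36 = 48 neutrons.
Σm = 36·m(¹H) + 48·m_n = 36.281700 + 48.41568 = 84.697380 u
The mass defect is 84.697380 − 83.91150 = 0.785880 u.
Converting to energy: 0.785880 u × 931.49 MeV/u = 732.039 MeV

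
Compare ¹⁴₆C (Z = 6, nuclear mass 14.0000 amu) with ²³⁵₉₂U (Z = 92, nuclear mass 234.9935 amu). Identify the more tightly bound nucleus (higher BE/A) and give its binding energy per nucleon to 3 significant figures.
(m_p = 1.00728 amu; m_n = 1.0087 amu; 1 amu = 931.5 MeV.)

²³⁵₉₂U; 7.61 MeV/nucleon

¹⁴₆C: Σm = 6(1.00728) + 8(1.0087) = 14.11328 amu; Δm = 0.11328 amu; E_B = 105.52 MeV; E_B/A = 7.537 MeV
²³⁵₉₂U: Σm = 92(1.00728) + 143(1.0087) = 236.91386 amu; Δm = 1.92036 amu; E_B = 1788.8 MeV; E_B/A = 7.612 MeV
²³⁵₉₂U has the higher binding energy per nucleon, so it is the more tightly bound nucleus.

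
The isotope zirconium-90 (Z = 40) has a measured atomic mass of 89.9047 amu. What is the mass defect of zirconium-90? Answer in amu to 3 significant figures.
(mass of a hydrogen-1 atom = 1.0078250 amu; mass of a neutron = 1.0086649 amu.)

Σm = 40·m(¹H) + 50·m_n = 40.3130000 + 50.4332450 = 90.7462450 amu
Δm = 90.7462450 − 89.9047 = 0.8415450 amu

0.842 amu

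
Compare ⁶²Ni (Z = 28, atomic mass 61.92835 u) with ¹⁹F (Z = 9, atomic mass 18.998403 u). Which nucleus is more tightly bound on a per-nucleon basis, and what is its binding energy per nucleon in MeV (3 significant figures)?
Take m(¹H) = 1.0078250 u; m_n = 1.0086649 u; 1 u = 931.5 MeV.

⁶²Ni: Σm = 28(1.0078250) + 34(1.0086649) = 62.5137066 u; Δm = 0.5853566 u; E_B = 545.26 MeV; E_B/A = 8.7945 MeV
¹⁹F: Σm = 9(1.0078250) + 10(1.0086649) = 19.1570740 u; Δm = 0.1586710 u; E_B = 147.80 MeV; E_B/A = 7.779 MeV
⁶²Ni has the higher binding energy per nucleon, so it is the more tightly bound nucleus.

⁶²Ni; 8.79 MeV/nucleon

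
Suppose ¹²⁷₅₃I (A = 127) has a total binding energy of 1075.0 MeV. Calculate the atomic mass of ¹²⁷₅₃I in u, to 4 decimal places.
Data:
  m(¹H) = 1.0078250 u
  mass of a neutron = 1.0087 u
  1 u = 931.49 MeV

126.9045 u

Mass defect = 1075.0 MeV / (931.49 MeV/u) = 1.154065 u
Constituent mass = 53(1.0078250) + 74(1.0087) = 128.0585250 u
Atomic mass = 128.0585250 − 1.154065 = 126.9044600 u ≈ 126.9045 u (to 4 decimal places)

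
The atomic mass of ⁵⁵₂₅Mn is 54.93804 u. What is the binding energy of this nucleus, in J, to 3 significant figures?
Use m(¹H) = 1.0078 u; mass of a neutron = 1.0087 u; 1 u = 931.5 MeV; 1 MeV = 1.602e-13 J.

The nucleus contains 25 protons and 55 − 25 = 30 neutrons.
Mass of separated nucleons = 25(1.0078) + 30(1.0087) = 25.1950 + 30.2610 = 55.4560 u
Δm = 55.4560 − 54.93804 = 0.51796 u
Converting to energy: 0.51796 u × 931.5 MeV/u = 482.480 MeV
In joules: 482.480 MeV × 1.602e-13 J/MeV = 7.7293e-11 J

7.73e-11 J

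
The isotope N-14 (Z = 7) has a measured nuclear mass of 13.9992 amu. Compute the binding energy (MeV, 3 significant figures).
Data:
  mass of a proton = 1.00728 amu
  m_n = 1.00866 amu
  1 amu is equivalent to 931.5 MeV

105 MeV

With 7 protons and 7 neutrons (A = 14):
Σm = 7·m_p + 7·m_n = 7.05096 + 7.06062 = 14.11158 amu
The mass defect is 14.11158 − 13.9992 = 0.11238 amu.
Converting to energy: 0.11238 amu × 931.5 MeV/amu = 104.682 MeV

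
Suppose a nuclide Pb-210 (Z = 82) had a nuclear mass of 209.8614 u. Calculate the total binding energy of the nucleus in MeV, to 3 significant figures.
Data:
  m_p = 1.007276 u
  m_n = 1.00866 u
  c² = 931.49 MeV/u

Mass of separated nucleons = 82(1.007276) + 128(1.00866) = 82.596632 + 129.10848 = 211.705112 u
The mass defect is 211.705112 − 209.8614 = 1.843712 u.
Converting to energy: 1.843712 u × 931.49 MeV/u = 1717.40 MeV

1720 MeV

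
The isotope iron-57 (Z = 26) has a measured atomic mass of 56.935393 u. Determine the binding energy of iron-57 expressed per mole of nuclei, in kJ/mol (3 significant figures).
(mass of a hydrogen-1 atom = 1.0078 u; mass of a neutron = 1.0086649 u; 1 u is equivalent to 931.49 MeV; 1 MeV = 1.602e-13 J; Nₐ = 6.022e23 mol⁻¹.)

4.82e+10 kJ/mol

Σm = 26·m(¹H) + 31·m_n = 26.2028 + 31.2686119 = 57.4714119 u
Mass defect Δm = 57.4714119 − 56.935393 = 0.5360189 u
Binding energy = Δm·c² = 0.5360189 × 931.49 MeV/u = 499.296 MeV
Per nucleus in joules: 499.296 MeV × 1.602e-13 J/MeV = 7.9987e-11 J
Per mole: 7.9987e-11 J × 6.022e23 mol⁻¹ = 4.8168e+13 J/mol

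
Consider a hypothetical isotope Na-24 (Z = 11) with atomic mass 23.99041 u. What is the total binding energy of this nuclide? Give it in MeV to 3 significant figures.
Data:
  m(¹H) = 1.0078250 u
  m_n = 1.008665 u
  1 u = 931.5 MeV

194 MeV

Σm = 11·m(¹H) + 13·m_n = 11.0860750 + 13.112645 = 24.1987200 u
Δm = 24.1987200 − 23.99041 = 0.2083100 u
Binding energy = Δm·c² = 0.2083100 × 931.5 MeV/u = 194.041 MeV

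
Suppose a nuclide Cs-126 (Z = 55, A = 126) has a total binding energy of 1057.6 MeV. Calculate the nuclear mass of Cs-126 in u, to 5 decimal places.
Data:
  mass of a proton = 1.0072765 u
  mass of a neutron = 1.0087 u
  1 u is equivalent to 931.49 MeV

Mass defect = 1057.6 MeV / (931.49 MeV/u) = 1.1353852 u
Constituent mass = 55(1.0072765) + 71(1.0087) = 127.0179075 u
Nuclear mass = 127.0179075 − 1.1353852 = 125.8825223 u ≈ 125.88252 u (to 5 decimal places)

125.88252 u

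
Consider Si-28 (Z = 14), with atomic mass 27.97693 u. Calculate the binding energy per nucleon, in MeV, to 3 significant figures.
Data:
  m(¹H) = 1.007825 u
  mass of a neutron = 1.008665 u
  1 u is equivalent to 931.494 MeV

8.45 MeV/nucleon

With 14 protons and 14 neutrons (A = 28):
Mass of separated nucleons = 14(1.007825) + 14(1.008665) = 14.109550 + 14.121310 = 28.230860 u
The mass defect is 28.230860 − 27.97693 = 0.253930 u.
Binding energy = Δm·c² = 0.253930 × 931.494 MeV/u = 236.534 MeV
Dividing by A = 28 gives 8.448 MeV per nucleon.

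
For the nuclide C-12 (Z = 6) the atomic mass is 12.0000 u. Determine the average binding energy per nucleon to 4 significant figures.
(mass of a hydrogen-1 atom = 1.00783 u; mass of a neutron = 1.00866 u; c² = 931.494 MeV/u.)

Z = 6, so N = A − Z = 12 − 6 = 6.
Mass of separated nucleons = 6(1.00783) + 6(1.00866) = 6.04698 + 6.05196 = 12.09894 u
The mass defect is 12.09894 − 12.0000 = 0.09894 u.
E_B = 0.09894 × 931.494 = 92.1620 MeV
Per nucleon: 92.1620 / 12 = 7.680 MeV

7.680 MeV/nucleon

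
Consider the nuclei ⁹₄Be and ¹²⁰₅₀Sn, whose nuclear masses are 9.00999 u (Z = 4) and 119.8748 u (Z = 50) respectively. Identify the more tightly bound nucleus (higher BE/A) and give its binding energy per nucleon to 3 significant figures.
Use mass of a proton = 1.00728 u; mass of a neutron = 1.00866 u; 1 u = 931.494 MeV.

⁹₄Be: Σm = 4(1.00728) + 5(1.00866) = 9.07242 u; Δm = 0.06243 u; E_B = 58.153 MeV; E_B/A = 6.461 MeV
¹²⁰₅₀Sn: Σm = 50(1.00728) + 70(1.00866) = 120.97020 u; Δm = 1.09540 u; E_B = 1020.4 MeV; E_B/A = 8.503 MeV
¹²⁰₅₀Sn has the higher binding energy per nucleon, so it is the more tightly bound nucleus.

¹²⁰₅₀Sn; 8.50 MeV/nucleon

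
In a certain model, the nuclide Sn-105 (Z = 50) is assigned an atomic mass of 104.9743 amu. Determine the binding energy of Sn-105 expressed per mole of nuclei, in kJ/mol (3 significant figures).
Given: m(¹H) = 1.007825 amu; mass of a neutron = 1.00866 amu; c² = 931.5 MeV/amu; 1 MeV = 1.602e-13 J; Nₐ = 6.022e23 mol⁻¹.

8.03e+10 kJ/mol

With 50 protons and 55 neutrons (A = 105):
Σm = 50·m(¹H) + 55·m_n = 50.391250 + 55.47630 = 105.867550 amu
Δm = 105.867550 − 104.9743 = 0.893250 amu
E_B = 0.893250 × 931.5 = 832.062 MeV
Per nucleus in joules: 832.062 MeV × 1.602e-13 J/MeV = 1.3330e-10 J
Per mole: 1.3330e-10 J × 6.022e23 mol⁻¹ = 8.0273e+13 J/mol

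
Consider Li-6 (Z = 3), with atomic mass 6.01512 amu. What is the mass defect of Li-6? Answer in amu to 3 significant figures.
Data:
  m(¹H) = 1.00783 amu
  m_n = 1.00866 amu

0.0344 amu

Mass of separated nucleons = 3(1.00783) + 3(1.00866) = 3.02349 + 3.02598 = 6.04947 amu
Mass defect Δm = 6.04947 − 6.01512 = 0.03435 amu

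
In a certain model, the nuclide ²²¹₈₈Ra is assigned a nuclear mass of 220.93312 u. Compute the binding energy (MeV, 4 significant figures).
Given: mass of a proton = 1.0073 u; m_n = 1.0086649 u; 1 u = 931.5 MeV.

With 88 protons and 133 neutrons (A = 221):
Total constituent mass: 88 × 1.0073 + 133 × 1.0086649 = 222.7948317 u
The mass defect is 222.7948317 − 220.93312 = 1.8617117 u.
E_B = 1.8617117 × 931.5 = 1734.18 MeV

1734 MeV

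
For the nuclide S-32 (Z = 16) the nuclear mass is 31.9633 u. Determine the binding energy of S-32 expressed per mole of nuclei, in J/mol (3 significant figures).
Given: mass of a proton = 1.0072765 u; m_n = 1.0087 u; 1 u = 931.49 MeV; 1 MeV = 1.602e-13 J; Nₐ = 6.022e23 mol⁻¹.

The nucleus contains 16 protons and 32 − 16 = 16 neutrons.
Total constituent mass: 16 × 1.0072765 + 16 × 1.0087 = 32.2556240 u
Mass defect Δm = 32.2556240 − 31.9633 = 0.2923240 u
Binding energy = Δm·c² = 0.2923240 × 931.49 MeV/u = 272.297 MeV
Per nucleus in joules: 272.297 MeV × 1.602e-13 J/MeV = 4.3622e-11 J
Per mole: 4.3622e-11 J × 6.022e23 mol⁻¹ = 2.6269e+13 J/mol

2.63e+13 J/mol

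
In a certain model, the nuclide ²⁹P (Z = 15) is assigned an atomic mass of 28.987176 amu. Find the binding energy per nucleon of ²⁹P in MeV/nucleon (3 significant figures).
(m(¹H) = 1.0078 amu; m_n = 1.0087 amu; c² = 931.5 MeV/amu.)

8.08 MeV/nucleon

The nucleus contains 15 protons and 29 − 15 = 14 neutrons.
Σm = 15·m(¹H) + 14·m_n = 15.1170 + 14.1218 = 29.2388 amu
The mass defect is 29.2388 − 28.987176 = 0.251624 amu.
Binding energy = Δm·c² = 0.251624 × 931.5 MeV/amu = 234.388 MeV
Per nucleon: 234.388 / 29 = 8.082 MeV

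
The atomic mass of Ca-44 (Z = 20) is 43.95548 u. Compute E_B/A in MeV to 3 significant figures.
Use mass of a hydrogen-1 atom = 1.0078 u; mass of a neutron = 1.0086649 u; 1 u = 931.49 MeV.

8.65 MeV/nucleon

Σm = 20·m(¹H) + 24·m_n = 20.1560 + 24.2079576 = 44.3639576 u
Δm = 44.3639576 − 43.95548 = 0.4084776 u
Converting to energy: 0.4084776 u × 931.49 MeV/u = 380.493 MeV
Per nucleon: 380.493 / 44 = 8.648 MeV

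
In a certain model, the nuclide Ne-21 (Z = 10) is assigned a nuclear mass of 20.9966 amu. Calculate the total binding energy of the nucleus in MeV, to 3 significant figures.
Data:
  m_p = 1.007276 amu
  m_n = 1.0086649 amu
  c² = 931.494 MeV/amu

160 MeV

The nucleus contains 10 protons and 21 − 10 = 11 neutrons.
Mass of separated nucleons = 10(1.007276) + 11(1.0086649) = 10.072760 + 11.0953139 = 21.1680739 amu
Δm = 21.1680739 − 20.9966 = 0.1714739 amu
E_B = 0.1714739 × 931.494 = 159.727 MeV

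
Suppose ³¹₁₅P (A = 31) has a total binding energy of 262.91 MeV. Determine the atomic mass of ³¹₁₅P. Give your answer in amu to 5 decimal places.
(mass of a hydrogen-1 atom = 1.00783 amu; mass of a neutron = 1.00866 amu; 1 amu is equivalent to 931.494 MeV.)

30.97376 amu

Mass defect = 262.91 MeV / (931.494 MeV/amu) = 0.2822455 amu
Constituent mass = 15(1.00783) + 16(1.00866) = 31.25601 amu
Atomic mass = 31.25601 − 0.2822455 = 30.9737645 amu ≈ 30.97376 amu (to 5 decimal places)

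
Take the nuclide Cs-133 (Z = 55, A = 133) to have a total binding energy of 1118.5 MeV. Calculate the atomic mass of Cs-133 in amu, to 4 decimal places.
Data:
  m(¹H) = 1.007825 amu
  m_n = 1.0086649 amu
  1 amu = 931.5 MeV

Mass defect = 1118.5 MeV / (931.5 MeV/amu) = 1.200751 amu
Constituent mass = 55(1.007825) + 78(1.0086649) = 134.1062372 amu
Atomic mass = 134.1062372 − 1.200751 = 132.9054862 amu ≈ 132.9055 amu (to 4 decimal places)

132.9055 amu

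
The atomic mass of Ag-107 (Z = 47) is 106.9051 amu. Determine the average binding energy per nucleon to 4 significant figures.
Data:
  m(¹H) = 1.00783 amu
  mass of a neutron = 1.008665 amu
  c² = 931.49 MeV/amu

Z = 47, so N = A − Z = 107 − 47 = 60.
Σm = 47·m(¹H) + 60·m_n = 47.36801 + 60.519900 = 107.887910 amu
Mass defect Δm = 107.887910 − 106.9051 = 0.982810 amu
Binding energy = Δm·c² = 0.982810 × 931.49 MeV/amu = 915.478 MeV
Dividing by A = 107 gives 8.556 MeV per nucleon.

8.556 MeV/nucleon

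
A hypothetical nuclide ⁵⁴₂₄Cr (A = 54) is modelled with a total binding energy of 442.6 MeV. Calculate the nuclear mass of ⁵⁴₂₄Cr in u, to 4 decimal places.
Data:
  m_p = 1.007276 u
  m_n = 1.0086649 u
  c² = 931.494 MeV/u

Mass defect = 442.6 MeV / (931.494 MeV/u) = 0.475151 u
Constituent mass = 24(1.007276) + 30(1.0086649) = 54.4345710 u
Nuclear mass = 54.4345710 − 0.475151 = 53.9594200 u ≈ 53.9594 u (to 4 decimal places)

53.9594 u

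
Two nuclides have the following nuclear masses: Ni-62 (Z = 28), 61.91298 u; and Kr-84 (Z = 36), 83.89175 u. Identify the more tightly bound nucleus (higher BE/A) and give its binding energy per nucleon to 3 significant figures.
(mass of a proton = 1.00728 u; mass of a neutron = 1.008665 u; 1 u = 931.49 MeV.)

Ni-62; 8.80 MeV/nucleon

Ni-62: Σm = 28(1.00728) + 34(1.008665) = 62.498450 u; Δm = 0.585470 u; E_B = 545.36 MeV; E_B/A = 8.796 MeV
Kr-84: Σm = 36(1.00728) + 48(1.008665) = 84.678000 u; Δm = 0.786250 u; E_B = 732.38 MeV; E_B/A = 8.719 MeV
Ni-62 has the higher binding energy per nucleon, so it is the more tightly bound nucleus.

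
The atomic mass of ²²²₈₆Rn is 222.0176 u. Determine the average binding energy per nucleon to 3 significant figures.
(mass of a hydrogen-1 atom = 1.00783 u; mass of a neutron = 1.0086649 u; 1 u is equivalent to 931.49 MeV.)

Total constituent mass: 86 × 1.00783 + 136 × 1.0086649 = 223.8518064 u
Mass defect Δm = 223.8518064 − 222.0176 = 1.8342064 u
Binding energy = Δm·c² = 1.8342064 × 931.49 MeV/u = 1708.54 MeV
BE/A = 1708.54 MeV / 222 = 7.696 MeV/nucleon

7.70 MeV/nucleon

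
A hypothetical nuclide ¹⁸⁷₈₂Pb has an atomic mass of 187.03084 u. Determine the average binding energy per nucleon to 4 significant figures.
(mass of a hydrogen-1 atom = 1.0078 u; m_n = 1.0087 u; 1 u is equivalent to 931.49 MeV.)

Σm = 82·m(¹H) + 105·m_n = 82.6396 + 105.9135 = 188.5531 u
The mass defect is 188.5531 − 187.03084 = 1.52226 u.
E_B = 1.52226 × 931.49 = 1417.97 MeV
BE/A = 1417.97 MeV / 187 = 7.583 MeV/nucleon

7.583 MeV/nucleon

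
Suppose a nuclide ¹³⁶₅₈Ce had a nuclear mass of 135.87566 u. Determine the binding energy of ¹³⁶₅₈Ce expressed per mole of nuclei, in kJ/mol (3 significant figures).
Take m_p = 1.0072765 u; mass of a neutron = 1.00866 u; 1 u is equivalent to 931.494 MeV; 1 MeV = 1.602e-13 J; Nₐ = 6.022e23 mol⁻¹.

1.10e+11 kJ/mol

With 58 protons and 78 neutrons (A = 136):
Total constituent mass: 58 × 1.0072765 + 78 × 1.00866 = 137.0975170 u
The mass defect is 137.0975170 − 135.87566 = 1.2218570 u.
Binding energy = Δm·c² = 1.2218570 × 931.494 MeV/u = 1138.15 MeV
Per nucleus in joules: 1138.15 MeV × 1.602e-13 J/MeV = 1.8233e-10 J
Per mole: 1.8233e-10 J × 6.022e23 mol⁻¹ = 1.0980e+14 J/mol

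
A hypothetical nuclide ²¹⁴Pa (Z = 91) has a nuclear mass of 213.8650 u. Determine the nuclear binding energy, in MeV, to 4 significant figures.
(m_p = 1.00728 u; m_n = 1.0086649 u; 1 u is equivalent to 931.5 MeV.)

The nucleus contains 91 protons and 214 − 91 = 123 neutrons.
Mass of separated nucleons = 91(1.00728) + 123(1.0086649) = 91.66248 + 124.0657827 = 215.7282627 u
Mass defect Δm = 215.7282627 − 213.8650 = 1.8632627 u
E_B = 1.8632627 × 931.5 = 1735.63 MeV

1736 MeV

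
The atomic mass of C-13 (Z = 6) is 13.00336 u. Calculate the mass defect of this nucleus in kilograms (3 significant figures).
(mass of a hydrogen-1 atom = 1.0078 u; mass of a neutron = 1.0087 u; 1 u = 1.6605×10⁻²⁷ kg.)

1.73e-28 kg

Z = 6, so N = A − Z = 13 − 6 = 7.
Mass of separated nucleons = 6(1.0078) + 7(1.0087) = 6.0468 + 7.0609 = 13.1077 u
Δm = 13.1077 − 13.00336 = 0.10434 u
In SI units: 0.10434 u × 1.6605×10⁻²⁷ kg/u = 1.7326e-28 kg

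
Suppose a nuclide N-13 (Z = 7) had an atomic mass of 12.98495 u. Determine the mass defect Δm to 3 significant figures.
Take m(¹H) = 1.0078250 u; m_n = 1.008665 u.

Total constituent mass: 7 × 1.0078250 + 6 × 1.008665 = 13.1067650 u
Δm = 13.1067650 − 12.98495 = 0.1218150 u

0.122 u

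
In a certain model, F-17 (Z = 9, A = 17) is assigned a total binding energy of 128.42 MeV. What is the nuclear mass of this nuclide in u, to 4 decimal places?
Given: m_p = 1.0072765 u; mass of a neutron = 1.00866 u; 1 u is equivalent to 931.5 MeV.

Mass defect = 128.42 MeV / (931.5 MeV/u) = 0.137864 u
Constituent mass = 9(1.0072765) + 8(1.00866) = 17.1347685 u
Nuclear mass = 17.1347685 − 0.137864 = 16.9969045 u ≈ 16.9969 u (to 4 decimal places)

16.9969 u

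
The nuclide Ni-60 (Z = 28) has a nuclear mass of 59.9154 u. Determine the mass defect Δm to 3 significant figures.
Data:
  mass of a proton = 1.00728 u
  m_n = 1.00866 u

With 28 protons and 32 neutrons (A = 60):
Σm = 28·m_p + 32·m_n = 28.20384 + 32.27712 = 60.48096 u
Mass defect Δm = 60.48096 − 59.9154 = 0.56556 u

0.566 u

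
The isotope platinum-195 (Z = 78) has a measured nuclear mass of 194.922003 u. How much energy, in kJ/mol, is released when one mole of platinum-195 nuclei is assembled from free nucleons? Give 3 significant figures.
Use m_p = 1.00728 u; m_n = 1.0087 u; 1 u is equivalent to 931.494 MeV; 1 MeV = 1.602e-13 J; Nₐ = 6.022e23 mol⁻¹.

1.50e+11 kJ/mol

With 78 protons and 117 neutrons (A = 195):
Total constituent mass: 78 × 1.00728 + 117 × 1.0087 = 196.58574 u
The mass defect is 196.58574 − 194.922003 = 1.663737 u.
E_B = 1.663737 × 931.494 = 1549.76 MeV
Per nucleus in joules: 1549.76 MeV × 1.602e-13 J/MeV = 2.4827e-10 J
Per mole: 2.4827e-10 J × 6.022e23 mol⁻¹ = 1.4951e+14 J/mol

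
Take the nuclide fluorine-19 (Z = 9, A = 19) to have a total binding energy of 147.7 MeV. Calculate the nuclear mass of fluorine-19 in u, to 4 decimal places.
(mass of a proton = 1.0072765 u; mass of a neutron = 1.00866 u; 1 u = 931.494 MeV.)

Mass defect = 147.7 MeV / (931.494 MeV/u) = 0.158562 u
Constituent mass = 9(1.0072765) + 10(1.00866) = 19.1520885 u
Nuclear mass = 19.1520885 − 0.158562 = 18.9935265 u ≈ 18.9935 u (to 4 decimal places)

18.9935 u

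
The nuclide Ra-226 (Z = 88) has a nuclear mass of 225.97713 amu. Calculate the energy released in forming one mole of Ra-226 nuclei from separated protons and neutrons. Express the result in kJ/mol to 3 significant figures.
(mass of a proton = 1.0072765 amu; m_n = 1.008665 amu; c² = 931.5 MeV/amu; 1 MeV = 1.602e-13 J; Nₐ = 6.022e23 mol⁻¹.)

The nucleus contains 88 protons and 226 − 88 = 138 neutrons.
Σm = 88·m_p + 138·m_n = 88.6403320 + 139.195770 = 227.8361020 amu
Mass defect Δm = 227.8361020 − 225.97713 = 1.8589720 amu
E_B = 1.8589720 × 931.5 = 1731.63 MeV
Per nucleus in joules: 1731.63 MeV × 1.602e-13 J/MeV = 2.7741e-10 J
Per mole: 2.7741e-10 J × 6.022e23 mol⁻¹ = 1.6706e+14 J/mol

1.67e+11 kJ/mol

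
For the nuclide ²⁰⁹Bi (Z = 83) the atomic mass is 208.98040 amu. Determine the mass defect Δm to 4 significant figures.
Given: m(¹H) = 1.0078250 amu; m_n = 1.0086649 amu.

Mass of separated nucleons = 83(1.0078250) + 126(1.0086649) = 83.6494750 + 127.0917774 = 210.7412524 amu
Δm = 210.7412524 − 208.98040 = 1.7608524 amu

1.761 amu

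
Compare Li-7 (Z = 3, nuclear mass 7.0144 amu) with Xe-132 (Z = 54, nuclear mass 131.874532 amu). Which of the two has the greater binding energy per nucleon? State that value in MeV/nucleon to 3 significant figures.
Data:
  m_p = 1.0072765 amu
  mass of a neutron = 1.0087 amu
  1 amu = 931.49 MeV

Xe-132; 8.45 MeV/nucleon

Li-7: Σm = 3(1.0072765) + 4(1.0087) = 7.0566295 amu; Δm = 0.0422295 amu; E_B = 39.336 MeV; E_B/A = 5.619 MeV
Xe-132: Σm = 54(1.0072765) + 78(1.0087) = 133.0715310 amu; Δm = 1.1969990 amu; E_B = 1115.0 MeV; E_B/A = 8.447 MeV
Xe-132 has the higher binding energy per nucleon, so it is the more tightly bound nucleus.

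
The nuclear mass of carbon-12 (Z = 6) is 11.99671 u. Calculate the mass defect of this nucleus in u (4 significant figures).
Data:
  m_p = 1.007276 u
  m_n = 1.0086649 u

Z = 6, so N = A − Z = 12 − 6 = 6.
Total constituent mass: 6 × 1.007276 + 6 × 1.0086649 = 12.0956454 u
The mass defect is 12.0956454 − 11.99671 = 0.0989354 u.

0.09894 u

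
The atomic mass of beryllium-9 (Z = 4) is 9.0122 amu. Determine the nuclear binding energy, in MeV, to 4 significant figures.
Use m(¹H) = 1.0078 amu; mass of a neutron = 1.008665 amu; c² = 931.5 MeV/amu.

With 4 protons and 5 neutrons (A = 9):
Σm = 4·m(¹H) + 5·m_n = 4.0312 + 5.043325 = 9.074525 amu
Δm = 9.074525 − 9.0122 = 0.062325 amu
Converting to energy: 0.062325 amu × 931.5 MeV/amu = 58.0557 MeV

58.06 MeV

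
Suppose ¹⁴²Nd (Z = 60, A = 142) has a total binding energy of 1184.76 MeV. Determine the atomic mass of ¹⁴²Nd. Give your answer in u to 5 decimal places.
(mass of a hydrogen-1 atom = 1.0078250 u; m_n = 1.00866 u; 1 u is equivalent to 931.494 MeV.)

141.90773 u

Mass defect = 1184.76 MeV / (931.494 MeV/u) = 1.2718923 u
Constituent mass = 60(1.0078250) + 82(1.00866) = 143.1796200 u
Atomic mass = 143.1796200 − 1.2718923 = 141.9077277 u ≈ 141.90773 u (to 5 decimal places)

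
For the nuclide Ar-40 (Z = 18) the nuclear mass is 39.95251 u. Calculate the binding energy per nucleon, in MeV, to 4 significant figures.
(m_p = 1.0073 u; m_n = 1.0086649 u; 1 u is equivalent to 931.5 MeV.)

The nucleus contains 18 protons and 40 − 18 = 22 neutrons.
Total constituent mass: 18 × 1.0073 + 22 × 1.0086649 = 40.3220278 u
Mass defect Δm = 40.3220278 − 39.95251 = 0.3695178 u
E_B = 0.3695178 × 931.5 = 344.206 MeV
Dividing by A = 40 gives 8.605 MeV per nucleon.

8.605 MeV/nucleon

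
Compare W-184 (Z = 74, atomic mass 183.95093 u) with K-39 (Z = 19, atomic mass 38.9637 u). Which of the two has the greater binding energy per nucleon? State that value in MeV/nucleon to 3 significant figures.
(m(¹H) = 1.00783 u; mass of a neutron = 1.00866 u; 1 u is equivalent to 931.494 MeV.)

K-39; 8.56 MeV/nucleon

W-184: Σm = 74(1.00783) + 110(1.00866) = 185.53202 u; Δm = 1.58109 u; E_B = 1472.8 MeV; E_B/A = 8.004 MeV
K-39: Σm = 19(1.00783) + 20(1.00866) = 39.32197 u; Δm = 0.35827 u; E_B = 333.73 MeV; E_B/A = 8.557 MeV
K-39 has the higher binding energy per nucleon, so it is the more tightly bound nucleus.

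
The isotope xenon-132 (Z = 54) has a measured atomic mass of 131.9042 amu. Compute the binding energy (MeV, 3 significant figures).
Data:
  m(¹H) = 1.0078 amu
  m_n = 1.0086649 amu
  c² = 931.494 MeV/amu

The nucleus contains 54 protons and 132 − 54 = 78 neutrons.
Mass of separated nucleons = 54(1.0078) + 78(1.0086649) = 54.4212 + 78.6758622 = 133.0970622 amu
Mass defect Δm = 133.0970622 − 131.9042 = 1.1928622 amu
Binding energy = Δm·c² = 1.1928622 × 931.494 MeV/amu = 1111.14 MeV

1110 MeV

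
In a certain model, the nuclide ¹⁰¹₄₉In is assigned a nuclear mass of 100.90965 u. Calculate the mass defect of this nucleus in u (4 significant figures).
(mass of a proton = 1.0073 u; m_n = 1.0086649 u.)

Z = 49, so N = A − Z = 101 − 49 = 52.
Σm = 49·m_p + 52·m_n = 49.3577 + 52.4505748 = 101.8082748 u
The mass defect is 101.8082748 − 100.90965 = 0.8986248 u.

0.8986 u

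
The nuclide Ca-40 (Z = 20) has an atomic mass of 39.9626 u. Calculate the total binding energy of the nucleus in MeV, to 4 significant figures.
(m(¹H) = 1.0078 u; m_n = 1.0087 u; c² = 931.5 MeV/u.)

342.2 MeV

The nucleus contains 20 protons and 40 − 20 = 20 neutrons.
Σm = 20·m(¹H) + 20·m_n = 20.1560 + 20.1740 = 40.3300 u
Δm = 40.3300 − 39.9626 = 0.3674 u
Converting to energy: 0.3674 u × 931.5 MeV/u = 342.233 MeV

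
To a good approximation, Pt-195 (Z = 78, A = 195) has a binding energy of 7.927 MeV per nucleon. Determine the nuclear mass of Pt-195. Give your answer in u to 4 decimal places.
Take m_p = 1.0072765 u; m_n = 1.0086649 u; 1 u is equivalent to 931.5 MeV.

194.9219 u

Total binding energy = 195 × 7.927 = 1545.765 MeV
Mass defect = 1545.765 MeV / (931.5 MeV/u) = 1.659436 u
Constituent mass = 78(1.0072765) + 117(1.0086649) = 196.5813603 u
Nuclear mass = 196.5813603 − 1.659436 = 194.9219243 u ≈ 194.9219 u (to 4 decimal places)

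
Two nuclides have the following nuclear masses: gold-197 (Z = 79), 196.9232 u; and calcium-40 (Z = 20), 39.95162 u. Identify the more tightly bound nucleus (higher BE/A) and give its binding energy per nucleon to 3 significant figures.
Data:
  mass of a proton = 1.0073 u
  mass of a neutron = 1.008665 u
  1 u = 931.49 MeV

gold-197: Σm = 79(1.0073) + 118(1.008665) = 198.599170 u; Δm = 1.675970 u; E_B = 1561.15 MeV; E_B/A = 7.9246 MeV
calcium-40: Σm = 20(1.0073) + 20(1.008665) = 40.319300 u; Δm = 0.367680 u; E_B = 342.49 MeV; E_B/A = 8.562 MeV
calcium-40 has the higher binding energy per nucleon, so it is the more tightly bound nucleus.

calcium-40; 8.56 MeV/nucleon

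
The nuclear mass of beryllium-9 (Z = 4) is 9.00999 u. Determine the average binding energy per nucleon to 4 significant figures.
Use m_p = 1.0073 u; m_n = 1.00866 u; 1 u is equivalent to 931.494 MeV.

The nucleus contains 4 protons and 9 − 4 = 5 neutrons.
Total constituent mass: 4 × 1.0073 + 5 × 1.00866 = 9.07250 u
Mass defect Δm = 9.07250 − 9.00999 = 0.06251 u
Binding energy = Δm·c² = 0.06251 × 931.494 MeV/u = 58.2277 MeV
Dividing by A = 9 gives 6.470 MeV per nucleon.

6.470 MeV/nucleon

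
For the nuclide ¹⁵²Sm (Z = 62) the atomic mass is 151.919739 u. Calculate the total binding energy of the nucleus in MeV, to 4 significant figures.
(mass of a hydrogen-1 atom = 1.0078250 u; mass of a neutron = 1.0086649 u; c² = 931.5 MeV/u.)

The nucleus contains 62 protons and 152 − 62 = 90 neutrons.
Mass of separated nucleons = 62(1.0078250) + 90(1.0086649) = 62.4851500 + 90.7798410 = 153.2649910 u
Mass defect Δm = 153.2649910 − 151.919739 = 1.3452520 u
Binding energy = Δm·c² = 1.3452520 × 931.5 MeV/u = 1253.10 MeV

1253 MeV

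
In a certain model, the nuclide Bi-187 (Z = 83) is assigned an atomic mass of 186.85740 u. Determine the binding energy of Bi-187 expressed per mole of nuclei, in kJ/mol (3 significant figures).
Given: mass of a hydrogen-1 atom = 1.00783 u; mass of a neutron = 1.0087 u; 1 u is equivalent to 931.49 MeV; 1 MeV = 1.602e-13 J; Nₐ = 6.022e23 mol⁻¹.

With 83 protons and 104 neutrons (A = 187):
Σm = 83·m(¹H) + 104·m_n = 83.64989 + 104.9048 = 188.55469 u
Δm = 188.55469 − 186.85740 = 1.69729 u
Binding energy = Δm·c² = 1.69729 × 931.49 MeV/u = 1581.01 MeV
Per nucleus in joules: 1581.01 MeV × 1.602e-13 J/MeV = 2.5328e-10 J
Per mole: 2.5328e-10 J × 6.022e23 mol⁻¹ = 1.5253e+14 J/mol

1.53e+11 kJ/mol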